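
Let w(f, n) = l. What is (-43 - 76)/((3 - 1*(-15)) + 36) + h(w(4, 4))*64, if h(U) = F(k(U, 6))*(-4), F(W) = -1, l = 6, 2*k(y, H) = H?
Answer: 13705/54 ≈ 253.80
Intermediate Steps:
k(y, H) = H/2
w(f, n) = 6
h(U) = 4 (h(U) = -1*(-4) = 4)
(-43 - 76)/((3 - 1*(-15)) + 36) + h(w(4, 4))*64 = (-43 - 76)/((3 - 1*(-15)) + 36) + 4*64 = -119/((3 + 15) + 36) + 256 = -119/(18 + 36) + 256 = -119/54 + 256 = 13705/54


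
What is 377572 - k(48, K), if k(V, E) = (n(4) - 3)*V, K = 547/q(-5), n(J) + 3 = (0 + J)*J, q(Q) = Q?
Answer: 377092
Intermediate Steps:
n(J) = -3 + J² (n(J) = -3 + (0 + J)*J = -3 + J*J = -3 + J²)
K = -547/5 (K = 547/(-5) = 547*(-⅕) = -547/5 ≈ -109.40)
k(V, E) = 10*V (k(V, E) = ((-3 + 4²) - 3)*V = ((-3 + 16) - 3)*V = (13 - 3)*V = 10*V)
377572 - k(48, K) = 377572 - 10*48 = 377572 - 1*480 = 377572 - 480 = 377092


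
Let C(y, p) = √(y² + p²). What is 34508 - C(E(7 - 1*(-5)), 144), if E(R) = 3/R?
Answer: 34508 - √331777/4 ≈ 34364.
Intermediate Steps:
C(y, p) = √(p² + y²)
34508 - C(E(7 - 1*(-5)), 144) = 34508 - √(144² + (3/(7 - 1*(-5)))²) = 34508 - √(20736 + (3/(7 + 5))²) = 34508 - √(20736 + (3/12)²) = 34508 - √(20736 + (3*(1/12))²) = 34508 - √(20736 + (¼)²) = 34508 - √(20736 + 1/16) = 34508 - √(331777/16) = 34508 - √331777/4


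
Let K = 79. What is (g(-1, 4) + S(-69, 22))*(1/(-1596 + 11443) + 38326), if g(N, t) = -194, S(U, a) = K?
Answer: -43400554145/9847 ≈ -4.4075e+6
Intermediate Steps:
S(U, a) = 79
(g(-1, 4) + S(-69, 22))*(1/(-1596 + 11443) + 38326) = (-194 + 79)*(1/(-1596 + 11443) + 38326) = -115*(1/9847 + 38326) = -115*377396123/9847 = -43400554145/9847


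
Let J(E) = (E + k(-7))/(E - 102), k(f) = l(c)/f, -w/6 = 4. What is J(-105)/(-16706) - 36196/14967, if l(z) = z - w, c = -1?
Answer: -5408689505/2236457279 ≈ -2.4184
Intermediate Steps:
w = -24 (w = -6*4 = -24)
l(z) = 24 + z (l(z) = z - 1*(-24) = z + 24 = 24 + z)
k(f) = 23/f (k(f) = (24 - 1)/f = 23/f)
J(E) = (-23/7 + E)/(-102 + E) (J(E) = (E + 23/(-7))/(E - 102) = (E + 23*(-⅐))/(-102 + E) = (E - 23/7)/(-102 + E) = (-23/7 + E)/(-102 + E))
J(-105)/(-16706) - 36196/14967 = ((-23/7 - 105)/(-102 - 105))/(-16706) - 36196/14967 = (-758/7/(-207))*(-1/16706) - 36196*1/14967 = -1/207*(-758/7)*(-1/16706) - 36196/14967 = (758/1449)*(-1/16706) - 36196/14967 = -379/12103497 - 36196/14967 = -5408689505/2236457279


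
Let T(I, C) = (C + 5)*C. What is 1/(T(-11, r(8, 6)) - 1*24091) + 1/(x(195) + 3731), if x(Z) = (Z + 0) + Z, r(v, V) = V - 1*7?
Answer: 19974/99295495 ≈ 0.00020116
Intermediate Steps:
r(v, V) = -7 + V (r(v, V) = V - 7 = -7 + V)
T(I, C) = C*(5 + C) (T(I, C) = (5 + C)*C = C*(5 + C))
x(Z) = 2*Z (x(Z) = Z + Z = 2*Z)
1/(T(-11, r(8, 6)) - 1*24091) + 1/(x(195) + 3731) = 1/((-7 + 6)*(5 + (-7 + 6)) - 1*24091) + 1/(2*195 + 3731) = 1/(-(5 - 1) - 24091) + 1/(390 + 3731) = 1/(-1*4 - 24091) + 1/4121 = 1/(-4 - 24091) + 1/4121 = 1/(-24095) + 1/4121 = -1/24095 + 1/4121 = 19974/99295495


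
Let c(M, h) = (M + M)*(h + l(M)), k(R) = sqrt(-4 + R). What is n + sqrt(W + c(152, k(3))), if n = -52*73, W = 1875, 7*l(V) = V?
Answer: -3796 + sqrt(415331 + 14896*I)/7 ≈ -3703.9 + 1.6507*I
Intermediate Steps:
l(V) = V/7
c(M, h) = 2*M*(h + M/7) (c(M, h) = (M + M)*(h + M/7) = (2*M)*(h + M/7) = 2*M*(h + M/7))
n = -3796
n + sqrt(W + c(152, k(3))) = -3796 + sqrt(1875 + (2/7)*152*(152 + 7*sqrt(-4 + 3))) = -3796 + sqrt(1875 + (2/7)*152*(152 + 7*sqrt(-1))) = -3796 + sqrt(1875 + (2/7)*152*(152 + 7*I)) = -3796 + sqrt(1875 + (46208/7 + 304*I)) = -3796 + sqrt(59333/7 + 304*I)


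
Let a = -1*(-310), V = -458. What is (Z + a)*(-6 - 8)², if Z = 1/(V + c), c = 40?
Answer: 12698742/209 ≈ 60760.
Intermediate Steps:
a = 310
Z = -1/418 (Z = 1/(-458 + 40) = 1/(-418) = -1/418 ≈ -0.0023923)
(Z + a)*(-6 - 8)² = (-1/418 + 310)*(-6 - 8)² = (129579/418)*(-14)² = (129579/418)*196 = 12698742/209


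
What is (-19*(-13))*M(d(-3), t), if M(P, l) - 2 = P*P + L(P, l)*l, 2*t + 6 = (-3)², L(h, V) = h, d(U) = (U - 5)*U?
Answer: 151658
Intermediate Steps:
d(U) = U*(-5 + U) (d(U) = (-5 + U)*U = U*(-5 + U))
t = 3/2 (t = -3 + (½)*(-3)² = -3 + (½)*9 = -3 + 9/2 = 3/2 ≈ 1.5000)
M(P, l) = 2 + P² + P*l (M(P, l) = 2 + (P*P + P*l) = 2 + (P² + P*l) = 2 + P² + P*l)
(-19*(-13))*M(d(-3), t) = (-19*(-13))*(2 + (-3*(-5 - 3))² - 3*(-5 - 3)*(3/2)) = 247*(2 + (-3*(-8))² - 3*(-8)*(3/2)) = 247*(2 + 24² + 24*(3/2)) = 247*(2 + 576 + 36) = 247*614 = 151658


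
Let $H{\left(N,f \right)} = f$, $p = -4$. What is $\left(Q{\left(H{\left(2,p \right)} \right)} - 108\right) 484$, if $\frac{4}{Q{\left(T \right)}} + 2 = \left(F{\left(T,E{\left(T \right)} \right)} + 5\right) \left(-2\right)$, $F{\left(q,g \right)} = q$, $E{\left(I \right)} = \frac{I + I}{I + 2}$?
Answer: $-52756$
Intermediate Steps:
$E{\left(I \right)} = \frac{2 I}{2 + I}$
$Q{\left(T \right)} = \frac{4}{-12 - 2 T}$ ($Q{\left(T \right)} = \frac{4}{-2 + \left(T + 5\right) \left(-2\right)} = \frac{4}{-2 + \left(5 + T\right) \left(-2\right)} = \frac{4}{-2 - \left(10 + 2 T\right)} = \frac{4}{-12 - 2 T}$)
$\left(Q{\left(H{\left(2,p \right)} \right)} - 108\right) 484 = \left(- \frac{2}{6 - 4} - 108\right) 484 = \left(- \frac{2}{2} - 108\right) 484 = \left(\left(-2\right) \frac{1}{2} - 108\right) 484 = \left(-1 - 108\right) 484 = \left(-109\right) 484 = -52756$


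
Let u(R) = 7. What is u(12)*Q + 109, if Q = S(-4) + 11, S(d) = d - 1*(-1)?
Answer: 165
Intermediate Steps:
S(d) = 1 + d (S(d) = d + 1 = 1 + d)
Q = 8 (Q = (1 - 4) + 11 = -3 + 11 = 8)
u(12)*Q + 109 = 7*8 + 109 = 56 + 109 = 165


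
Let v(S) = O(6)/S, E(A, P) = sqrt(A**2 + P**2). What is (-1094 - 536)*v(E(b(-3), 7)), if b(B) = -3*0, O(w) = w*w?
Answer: -58680/7 ≈ -8382.9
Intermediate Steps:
O(w) = w**2
b(B) = 0
v(S) = 36/S (v(S) = 6**2/S = 36/S)
(-1094 - 536)*v(E(b(-3), 7)) = (-1094 - 536)*(36/(sqrt(0**2 + 7**2))) = -58680/(sqrt(0 + 49)) = -58680/(sqrt(49)) = -58680/7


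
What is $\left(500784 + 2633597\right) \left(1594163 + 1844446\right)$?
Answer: $10777910716029$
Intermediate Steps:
$\left(500784 + 2633597\right) \left(1594163 + 1844446\right) = 3134381 \cdot 3438609 = 10777910716029$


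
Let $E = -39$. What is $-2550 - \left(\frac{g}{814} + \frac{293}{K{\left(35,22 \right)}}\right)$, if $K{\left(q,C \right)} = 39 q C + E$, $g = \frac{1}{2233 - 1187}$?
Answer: $- \frac{65116174863283}{25535657004} \approx -2550.0$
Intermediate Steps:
$g = \frac{1}{1046} \approx 0.00095602$
$K{\left(q,C \right)} = -39 + 39 C q$ ($K{\left(q,C \right)} = 39 q C - 39 = 39 C q - 39 = -39 + 39 C q$)
$-2550 - \left(\frac{g}{814} + \frac{293}{K{\left(35,22 \right)}}\right) = -2550 - \left(\frac{1}{1046 \cdot 814} + \frac{293}{-39 + 39 \cdot 22 \cdot 35}\right) = -2550 - \left(\frac{1}{1046} \cdot \frac{1}{814} + \frac{293}{-39 + 30030}\right) = -2550 - \left(\frac{1}{851444} + \frac{293}{29991}\right) = -2550 - \frac{249503083}{25535657004} = - \frac{65116174863283}{25535657004}$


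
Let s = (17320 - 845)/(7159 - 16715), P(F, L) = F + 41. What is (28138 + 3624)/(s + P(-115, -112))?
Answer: -303517672/723619 ≈ -419.44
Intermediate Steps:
P(F, L) = 41 + F
s = -16475/9556 (s = 16475/(-9556) = 16475*(-1/9556) = -16475/9556 ≈ -1.7240)
(28138 + 3624)/(s + P(-115, -112)) = (28138 + 3624)/(-16475/9556 + (41 - 115)) = 31762/(-16475/9556 - 74) = 31762/(-723619/9556) = 31762*(-9556/723619) = -303517672/723619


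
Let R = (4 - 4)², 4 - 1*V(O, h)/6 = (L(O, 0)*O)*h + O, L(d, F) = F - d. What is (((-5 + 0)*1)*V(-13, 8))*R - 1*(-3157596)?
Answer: 3157596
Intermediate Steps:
V(O, h) = 24 - 6*O + 6*h*O² (V(O, h) = 24 - 6*(((0 - O)*O)*h + O) = 24 - 6*(((-O)*O)*h + O) = 24 - 6*((-O²)*h + O) = 24 - 6*(-h*O² + O) = 24 - 6*(O - h*O²) = 24 + (-6*O + 6*h*O²) = 24 - 6*O + 6*h*O²)
R = 0 (R = 0² = 0)
(((-5 + 0)*1)*V(-13, 8))*R - 1*(-3157596) = (((-5 + 0)*1)*(24 - 6*(-13) + 6*8*(-13)²))*0 - 1*(-3157596) = ((-5*1)*(24 + 78 + 6*8*169))*0 + 3157596 = -5*(24 + 78 + 8112)*0 + 3157596 = -5*8214*0 + 3157596 = -41070*0 + 3157596 = 0 + 3157596 = 3157596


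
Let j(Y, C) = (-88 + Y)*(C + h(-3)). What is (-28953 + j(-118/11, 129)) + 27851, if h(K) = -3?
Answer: -148958/11 ≈ -13542.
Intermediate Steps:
j(Y, C) = (-88 + Y)*(-3 + C) (j(Y, C) = (-88 + Y)*(C - 3) = (-88 + Y)*(-3 + C))
(-28953 + j(-118/11, 129)) + 27851 = (-28953 + (264 - 88*129 - (-354)/11 + 129*(-118/11))) + 27851 = (-28953 + (264 - 11352 - (-354)/11 + 129*(-118*1/11))) + 27851 = (-28953 + (264 - 11352 - 3*(-118/11) + 129*(-118/11))) + 27851 = (-28953 + (264 - 11352 + 354/11 - 15222/11)) + 27851 = (-28953 - 136836/11) + 27851 = -455319/11 + 27851 = -148958/11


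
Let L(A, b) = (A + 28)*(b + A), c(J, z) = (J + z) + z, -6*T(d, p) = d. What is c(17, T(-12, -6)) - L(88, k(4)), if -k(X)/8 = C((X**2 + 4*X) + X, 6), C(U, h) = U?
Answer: 23221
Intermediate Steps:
T(d, p) = -d/6
k(X) = -40*X - 8*X**2 (k(X) = -8*((X**2 + 4*X) + X) = -8*(X**2 + 5*X) = -40*X - 8*X**2)
c(J, z) = J + 2*z
L(A, b) = (28 + A)*(A + b)
c(17, T(-12, -6)) - L(88, k(4)) = (17 + 2*(-1/6*(-12))) - (88**2 + 28*88 + 28*(-8*4*(5 + 4)) + 88*(-8*4*(5 + 4))) = (17 + 2*2) - (7744 + 2464 + 28*(-8*4*9) + 88*(-8*4*9)) = (17 + 4) - (7744 + 2464 + 28*(-288) + 88*(-288)) = 21 - (7744 + 2464 - 8064 - 25344) = 21 - 1*(-23200) = 21 + 23200 = 23221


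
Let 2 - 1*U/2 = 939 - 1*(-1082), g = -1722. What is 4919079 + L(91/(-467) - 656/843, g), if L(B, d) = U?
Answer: 4915041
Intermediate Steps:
U = -4038 (U = 4 - 2*(939 - 1*(-1082)) = 4 - 2*(939 + 1082) = 4 - 2*2021 = 4 - 4042 = -4038)
L(B, d) = -4038
4919079 + L(91/(-467) - 656/843, g) = 4919079 - 4038 = 4915041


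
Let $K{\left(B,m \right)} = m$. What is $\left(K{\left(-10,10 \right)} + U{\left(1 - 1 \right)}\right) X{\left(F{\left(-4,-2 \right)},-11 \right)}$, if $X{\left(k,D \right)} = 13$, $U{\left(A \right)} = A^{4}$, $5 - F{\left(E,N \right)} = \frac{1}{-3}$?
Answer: $130$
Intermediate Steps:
$F{\left(E,N \right)} = \frac{16}{3}$ ($F{\left(E,N \right)} = 5 - \frac{1}{-3} = 5 - - \frac{1}{3} = 5 + \frac{1}{3} = \frac{16}{3}$)
$\left(K{\left(-10,10 \right)} + U{\left(1 - 1 \right)}\right) X{\left(F{\left(-4,-2 \right)},-11 \right)} = \left(10 + \left(1 - 1\right)^{4}\right) 13 = \left(10 + 0^{4}\right) 13 = \left(10 + 0\right) 13 = 10 \cdot 13 = 130$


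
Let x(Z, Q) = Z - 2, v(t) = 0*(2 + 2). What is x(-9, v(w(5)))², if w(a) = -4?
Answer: 121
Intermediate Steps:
v(t) = 0 (v(t) = 0*4 = 0)
x(Z, Q) = -2 + Z
x(-9, v(w(5)))² = (-2 - 9)² = (-11)² = 121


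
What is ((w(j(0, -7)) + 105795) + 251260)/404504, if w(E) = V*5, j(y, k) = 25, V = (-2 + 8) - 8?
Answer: 357045/404504 ≈ 0.88267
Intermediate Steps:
V = -2 (V = 6 - 8 = -2)
w(E) = -10 (w(E) = -2*5 = -10)
((w(j(0, -7)) + 105795) + 251260)/404504 = ((-10 + 105795) + 251260)/404504 = (105785 + 251260)*(1/404504) = 357045*(1/404504) = 357045/404504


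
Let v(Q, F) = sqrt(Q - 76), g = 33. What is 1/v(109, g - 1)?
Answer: sqrt(33)/33 ≈ 0.17408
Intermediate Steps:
v(Q, F) = sqrt(-76 + Q)
1/v(109, g - 1) = 1/(sqrt(-76 + 109)) = 1/(sqrt(33)) = sqrt(33)/33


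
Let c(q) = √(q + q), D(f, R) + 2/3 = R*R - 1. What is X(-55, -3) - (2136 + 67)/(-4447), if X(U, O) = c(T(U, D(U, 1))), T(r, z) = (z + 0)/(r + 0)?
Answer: 2203/4447 + 2*√165/165 ≈ 0.65109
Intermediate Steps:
D(f, R) = -5/3 + R² (D(f, R) = -⅔ + (R*R - 1) = -⅔ + (R² - 1) = -⅔ + (-1 + R²) = -5/3 + R²)
T(r, z) = z/r
c(q) = √2*√q (c(q) = √(2*q) = √2*√q)
X(U, O) = 2*√3*√(-1/U)/3 (X(U, O) = √2*√((-5/3 + 1²)/U) = √2*√((-5/3 + 1)/U) = √2*√(-2/(3*U)) = √2*(√6*√(-1/U)/3) = 2*√3*√(-1/U)/3)
X(-55, -3) - (2136 + 67)/(-4447) = 2*√3*√(-1/(-55))/3 - (2136 + 67)/(-4447) = 2*√3*√(-1*(-1/55))/3 - 2203*(-1)/4447 = 2*√3*√(1/55)/3 - 1*(-2203/4447) = 2*√3*(√55/55)/3 + 2203/4447 = 2*√165/165 + 2203/4447 = 2203/4447 + 2*√165/165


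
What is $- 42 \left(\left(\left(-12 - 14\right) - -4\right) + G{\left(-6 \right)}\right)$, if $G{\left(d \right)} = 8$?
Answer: $588$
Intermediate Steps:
$- 42 \left(\left(\left(-12 - 14\right) - -4\right) + G{\left(-6 \right)}\right) = - 42 \left(\left(\left(-12 - 14\right) - -4\right) + 8\right) = - 42 \left(\left(\left(-12 - 14\right) + 4\right) + 8\right) = - 42 \left(\left(-26 + 4\right) + 8\right) = - 42 \left(-22 + 8\right) = \left(-42\right) \left(-14\right) = 588$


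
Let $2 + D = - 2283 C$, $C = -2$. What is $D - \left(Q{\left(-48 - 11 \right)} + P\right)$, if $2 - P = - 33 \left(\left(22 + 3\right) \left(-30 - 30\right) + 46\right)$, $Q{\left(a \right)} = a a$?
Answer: $49063$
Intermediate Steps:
$Q{\left(a \right)} = a^{2}$
$P = -47980$ ($P = 2 - - 33 \left(\left(22 + 3\right) \left(-30 - 30\right) + 46\right) = 2 - - 33 \left(25 \left(-60\right) + 46\right) = 2 - - 33 \left(-1500 + 46\right) = 2 - \left(-33\right) \left(-1454\right) = 2 - 47982 = -47980$)
$D = 4564$ ($D = -2 - -4566 = -2 + 4566 = 4564$)
$D - \left(Q{\left(-48 - 11 \right)} + P\right) = 4564 - \left(\left(-48 - 11\right)^{2} - 47980\right) = 4564 - \left(\left(-59\right)^{2} - 47980\right) = 4564 - \left(3481 - 47980\right) = 4564 - -44499 = 4564 + 44499 = 49063$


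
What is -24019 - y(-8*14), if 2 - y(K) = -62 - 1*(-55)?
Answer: -24028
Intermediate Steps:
y(K) = 9 (y(K) = 2 - (-62 - 1*(-55)) = 2 - (-62 + 55) = 2 - 1*(-7) = 2 + 7 = 9)
-24019 - y(-8*14) = -24019 - 1*9 = -24019 - 9 = -24028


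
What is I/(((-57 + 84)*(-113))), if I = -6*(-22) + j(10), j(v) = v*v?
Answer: -232/3051 ≈ -0.076041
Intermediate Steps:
j(v) = v²
I = 232 (I = -6*(-22) + 10² = 132 + 100 = 232)
I/(((-57 + 84)*(-113))) = 232/(((-57 + 84)*(-113))) = 232/((27*(-113))) = 232/(-3051) = 232*(-1/3051) = -232/3051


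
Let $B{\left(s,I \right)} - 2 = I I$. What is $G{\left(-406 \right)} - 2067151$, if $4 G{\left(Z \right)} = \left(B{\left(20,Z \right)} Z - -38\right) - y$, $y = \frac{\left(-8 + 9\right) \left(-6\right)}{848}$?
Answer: $- \frac{31881744653}{1696} \approx -1.8798 \cdot 10^{7}$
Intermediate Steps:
$B{\left(s,I \right)} = 2 + I^{2}$ ($B{\left(s,I \right)} = 2 + I I = 2 + I^{2}$)
$y = - \frac{3}{424}$ ($y = 1 \left(-6\right) \frac{1}{848} = \left(-6\right) \frac{1}{848} = - \frac{3}{424} \approx -0.0070755$)
$G{\left(Z \right)} = \frac{16115}{1696} + \frac{Z \left(2 + Z^{2}\right)}{4}$ ($G{\left(Z \right)} = \frac{\left(\left(2 + Z^{2}\right) Z - -38\right) - - \frac{3}{424}}{4} = \frac{\left(Z \left(2 + Z^{2}\right) + 38\right) + \frac{3}{424}}{4} = \frac{\left(38 + Z \left(2 + Z^{2}\right)\right) + \frac{3}{424}}{4} = \frac{\frac{16115}{424} + Z \left(2 + Z^{2}\right)}{4} = \frac{16115}{1696} + \frac{Z \left(2 + Z^{2}\right)}{4}$)
$G{\left(-406 \right)} - 2067151 = \left(\frac{16115}{1696} + \frac{1}{4} \left(-406\right) \left(2 + \left(-406\right)^{2}\right)\right) - 2067151 = \left(\frac{16115}{1696} + \frac{1}{4} \left(-406\right) \left(2 + 164836\right)\right) - 2067151 = \left(\frac{16115}{1696} + \frac{1}{4} \left(-406\right) 164838\right) - 2067151 = \left(\frac{16115}{1696} - 16731057\right) - 2067151 = - \frac{28375856557}{1696} - 2067151 = - \frac{31881744653}{1696}$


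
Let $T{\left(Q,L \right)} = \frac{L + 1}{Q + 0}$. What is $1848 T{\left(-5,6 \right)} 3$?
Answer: $- \frac{38808}{5} \approx -7761.6$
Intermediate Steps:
$T{\left(Q,L \right)} = \frac{1 + L}{Q}$
$1848 T{\left(-5,6 \right)} 3 = 1848 \frac{1 + 6}{-5} \cdot 3 = 1848 \left(- \frac{1}{5}\right) 7 \cdot 3 = 1848 \left(\left(- \frac{7}{5}\right) 3\right) = 1848 \left(- \frac{21}{5}\right) = - \frac{38808}{5}$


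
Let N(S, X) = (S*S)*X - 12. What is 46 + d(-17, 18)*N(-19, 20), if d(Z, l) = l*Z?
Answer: -2205602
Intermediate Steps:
d(Z, l) = Z*l
N(S, X) = -12 + X*S**2 (N(S, X) = S**2*X - 12 = X*S**2 - 12 = -12 + X*S**2)
46 + d(-17, 18)*N(-19, 20) = 46 + (-17*18)*(-12 + 20*(-19)**2) = 46 - 306*(-12 + 20*361) = 46 - 306*(-12 + 7220) = 46 - 306*7208 = 46 - 2205648 = -2205602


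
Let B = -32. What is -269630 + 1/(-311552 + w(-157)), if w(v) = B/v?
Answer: -13188582596317/48913632 ≈ -2.6963e+5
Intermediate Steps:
w(v) = -32/v
-269630 + 1/(-311552 + w(-157)) = -269630 + 1/(-311552 - 32/(-157)) = -269630 + 1/(-311552 - 32*(-1/157)) = -269630 + 1/(-311552 + 32/157) = -269630 + 1/(-48913632/157) = -269630 - 157/48913632 = -13188582596317/48913632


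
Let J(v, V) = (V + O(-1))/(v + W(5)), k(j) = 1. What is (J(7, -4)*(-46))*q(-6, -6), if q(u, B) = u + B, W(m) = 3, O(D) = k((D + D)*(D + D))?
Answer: -828/5 ≈ -165.60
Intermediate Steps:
O(D) = 1
J(v, V) = (1 + V)/(3 + v) (J(v, V) = (V + 1)/(v + 3) = (1 + V)/(3 + v))
q(u, B) = B + u
(J(7, -4)*(-46))*q(-6, -6) = (((1 - 4)/(3 + 7))*(-46))*(-6 - 6) = ((-3/10)*(-46))*(-12) = (((⅒)*(-3))*(-46))*(-12) = -3/10*(-46)*(-12) = (69/5)*(-12) = -828/5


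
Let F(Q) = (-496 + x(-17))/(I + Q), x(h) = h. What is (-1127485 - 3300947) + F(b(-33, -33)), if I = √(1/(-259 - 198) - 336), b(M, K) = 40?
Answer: 27*(-164016*√70173721 + 2998221163*I)/(√70173721 - 18280*I) ≈ -4.4284e+6 + 4.8564*I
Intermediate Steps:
I = I*√70173721/457 (I = √(1/(-457) - 336) = √(-1/457 - 336) = √(-153553/457) = I*√70173721/457 ≈ 18.33*I)
F(Q) = -513/(Q + I*√70173721/457) (F(Q) = (-496 - 17)/(I*√70173721/457 + Q) = -513/(Q + I*√70173721/457))
(-1127485 - 3300947) + F(b(-33, -33)) = (-1127485 - 3300947) - 234441/(457*40 + I*√70173721) = -4428432 - 234441/(18280 + I*√70173721)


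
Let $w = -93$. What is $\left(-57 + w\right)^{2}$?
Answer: $22500$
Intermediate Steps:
$\left(-57 + w\right)^{2} = \left(-57 - 93\right)^{2} = \left(-150\right)^{2} = 22500$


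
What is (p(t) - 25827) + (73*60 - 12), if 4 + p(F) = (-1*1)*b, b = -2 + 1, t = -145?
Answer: -21462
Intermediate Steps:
b = -1
p(F) = -3 (p(F) = -4 - 1*1*(-1) = -4 - 1*(-1) = -4 + 1 = -3)
(p(t) - 25827) + (73*60 - 12) = (-3 - 25827) + (73*60 - 12) = -25830 + (4380 - 12) = -25830 + 4368 = -21462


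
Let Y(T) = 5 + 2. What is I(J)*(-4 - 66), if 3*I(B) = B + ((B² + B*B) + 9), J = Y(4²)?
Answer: -2660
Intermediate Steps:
Y(T) = 7
J = 7
I(B) = 3 + B/3 + 2*B²/3 (I(B) = (B + ((B² + B*B) + 9))/3 = (B + ((B² + B²) + 9))/3 = (B + (2*B² + 9))/3 = (B + (9 + 2*B²))/3 = (9 + B + 2*B²)/3 = 3 + B/3 + 2*B²/3)
I(J)*(-4 - 66) = (3 + (⅓)*7 + (⅔)*7²)*(-4 - 66) = (3 + 7/3 + (⅔)*49)*(-70) = (3 + 7/3 + 98/3)*(-70) = 38*(-70) = -2660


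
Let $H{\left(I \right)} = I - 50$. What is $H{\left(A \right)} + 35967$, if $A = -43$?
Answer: $35874$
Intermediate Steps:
$H{\left(I \right)} = -50 + I$
$H{\left(A \right)} + 35967 = \left(-50 - 43\right) + 35967 = -93 + 35967 = 35874$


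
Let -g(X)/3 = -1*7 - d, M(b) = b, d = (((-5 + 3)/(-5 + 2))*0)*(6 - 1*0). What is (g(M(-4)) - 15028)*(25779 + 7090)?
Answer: -493265083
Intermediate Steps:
d = 0 (d = (-2/(-3)*0)*(6 + 0) = (-2*(-1/3)*0)*6 = ((2/3)*0)*6 = 0*6 = 0)
g(X) = 21 (g(X) = -3*(-1*7 - 1*0) = -3*(-7 + 0) = -3*(-7) = 21)
(g(M(-4)) - 15028)*(25779 + 7090) = (21 - 15028)*(25779 + 7090) = -15007*32869 = -493265083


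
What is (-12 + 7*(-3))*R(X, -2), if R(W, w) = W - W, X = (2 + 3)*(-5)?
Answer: 0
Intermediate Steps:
X = -25 (X = 5*(-5) = -25)
R(W, w) = 0
(-12 + 7*(-3))*R(X, -2) = (-12 + 7*(-3))*0 = (-12 - 21)*0 = -33*0 = 0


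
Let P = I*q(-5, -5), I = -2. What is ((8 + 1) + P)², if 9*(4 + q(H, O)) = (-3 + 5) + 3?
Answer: 20449/81 ≈ 252.46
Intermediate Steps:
q(H, O) = -31/9 (q(H, O) = -4 + ((-3 + 5) + 3)/9 = -4 + (2 + 3)/9 = -4 + (⅑)*5 = -4 + 5/9 = -31/9)
P = 62/9 (P = -2*(-31/9) = 62/9 ≈ 6.8889)
((8 + 1) + P)² = ((8 + 1) + 62/9)² = (9 + 62/9)² = (143/9)² = 20449/81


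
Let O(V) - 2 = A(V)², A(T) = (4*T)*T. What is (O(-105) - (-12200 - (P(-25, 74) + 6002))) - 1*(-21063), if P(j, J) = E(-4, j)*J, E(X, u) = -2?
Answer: 1944849119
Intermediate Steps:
A(T) = 4*T²
O(V) = 2 + 16*V⁴ (O(V) = 2 + (4*V²)² = 2 + 16*V⁴)
P(j, J) = -2*J
(O(-105) - (-12200 - (P(-25, 74) + 6002))) - 1*(-21063) = ((2 + 16*(-105)⁴) - (-12200 - (-2*74 + 6002))) - 1*(-21063) = ((2 + 16*121550625) - (-12200 - (-148 + 6002))) + 21063 = ((2 + 1944810000) - (-12200 - 1*5854)) + 21063 = (1944810002 - (-12200 - 5854)) + 21063 = (1944810002 - 1*(-18054)) + 21063 = (1944810002 + 18054) + 21063 = 1944828056 + 21063 = 1944849119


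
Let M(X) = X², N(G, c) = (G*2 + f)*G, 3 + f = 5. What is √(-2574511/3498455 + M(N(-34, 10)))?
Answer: √61630859691299439895/3498455 ≈ 2244.0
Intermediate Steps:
f = 2 (f = -3 + 5 = 2)
N(G, c) = G*(2 + 2*G) (N(G, c) = (G*2 + 2)*G = (2*G + 2)*G = (2 + 2*G)*G = G*(2 + 2*G))
√(-2574511/3498455 + M(N(-34, 10))) = √(-2574511/3498455 + (2*(-34)*(1 - 34))²) = √(-2574511*1/3498455 + (2*(-34)*(-33))²) = √(-2574511/3498455 + 2244²) = √(-2574511/3498455 + 5035536) = √(17616593522369/3498455) = √61630859691299439895/3498455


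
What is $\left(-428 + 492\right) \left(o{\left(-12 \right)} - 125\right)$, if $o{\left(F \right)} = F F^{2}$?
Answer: $-118592$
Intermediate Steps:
$o{\left(F \right)} = F^{3}$
$\left(-428 + 492\right) \left(o{\left(-12 \right)} - 125\right) = \left(-428 + 492\right) \left(\left(-12\right)^{3} - 125\right) = 64 \left(-1728 - 125\right) = 64 \left(-1853\right) = -118592$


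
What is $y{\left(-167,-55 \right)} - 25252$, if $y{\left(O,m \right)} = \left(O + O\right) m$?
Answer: $-6882$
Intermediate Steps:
$y{\left(O,m \right)} = 2 O m$
$y{\left(-167,-55 \right)} - 25252 = 2 \left(-167\right) \left(-55\right) - 25252 = 18370 - 25252 = -6882$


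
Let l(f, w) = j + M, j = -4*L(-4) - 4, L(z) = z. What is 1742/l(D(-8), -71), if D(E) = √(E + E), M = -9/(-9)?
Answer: 134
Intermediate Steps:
M = 1 (M = -9*(-⅑) = 1)
D(E) = √2*√E (D(E) = √(2*E) = √2*√E)
j = 12 (j = -4*(-4) - 4 = 16 - 4 = 12)
l(f, w) = 13 (l(f, w) = 12 + 1 = 13)
1742/l(D(-8), -71) = 1742/13 = 1742*(1/13) = 134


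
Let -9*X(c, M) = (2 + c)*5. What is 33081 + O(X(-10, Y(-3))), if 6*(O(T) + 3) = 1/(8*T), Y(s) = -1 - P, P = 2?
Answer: 21169923/640 ≈ 33078.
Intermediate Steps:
Y(s) = -3 (Y(s) = -1 - 1*2 = -1 - 2 = -3)
X(c, M) = -10/9 - 5*c/9 (X(c, M) = -(2 + c)*5/9 = -(10 + 5*c)/9 = -10/9 - 5*c/9)
O(T) = -3 + 1/(48*T) (O(T) = -3 + 1/(6*((8*T))) = -3 + (1/(8*T))/6 = -3 + 1/(48*T))
33081 + O(X(-10, Y(-3))) = 33081 + (-3 + 1/(48*(-10/9 - 5/9*(-10)))) = 33081 + (-3 + 1/(48*(-10/9 + 50/9))) = 33081 + (-3 + 1/(48*(40/9))) = 33081 + (-3 + (1/48)*(9/40)) = 33081 + (-3 + 3/640) = 33081 - 1917/640 = 21169923/640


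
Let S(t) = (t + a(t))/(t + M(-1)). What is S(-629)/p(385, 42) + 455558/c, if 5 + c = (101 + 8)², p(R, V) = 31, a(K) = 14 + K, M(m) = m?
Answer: 2227955371/57984570 ≈ 38.423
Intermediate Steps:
c = 11876 (c = -5 + (101 + 8)² = -5 + 109² = -5 + 11881 = 11876)
S(t) = (14 + 2*t)/(-1 + t) (S(t) = (t + (14 + t))/(t - 1) = (14 + 2*t)/(-1 + t))
S(-629)/p(385, 42) + 455558/c = (2*(7 - 629)/(-1 - 629))/31 + 455558/11876 = (2*(-622)/(-630))*(1/31) + 455558*(1/11876) = (2*(-1/630)*(-622))*(1/31) + 227779/5938 = (622/315)*(1/31) + 227779/5938 = 622/9765 + 227779/5938 = 2227955371/57984570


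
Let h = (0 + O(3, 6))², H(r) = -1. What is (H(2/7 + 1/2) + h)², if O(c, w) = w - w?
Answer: 1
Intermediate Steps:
O(c, w) = 0
h = 0 (h = (0 + 0)² = 0² = 0)
(H(2/7 + 1/2) + h)² = (-1 + 0)² = (-1)² = 1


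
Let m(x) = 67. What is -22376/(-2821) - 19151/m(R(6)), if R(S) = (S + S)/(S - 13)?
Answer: -52525779/189007 ≈ -277.90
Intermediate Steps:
R(S) = 2*S/(-13 + S) (R(S) = (2*S)/(-13 + S) = 2*S/(-13 + S))
-22376/(-2821) - 19151/m(R(6)) = -22376/(-2821) - 19151/67 = -22376*(-1/2821) - 19151*1/67 = 22376/2821 - 19151/67 = -52525779/189007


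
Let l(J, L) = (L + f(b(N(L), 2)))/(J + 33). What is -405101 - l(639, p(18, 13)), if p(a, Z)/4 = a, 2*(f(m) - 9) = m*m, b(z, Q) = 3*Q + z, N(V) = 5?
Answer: -544456027/1344 ≈ -4.0510e+5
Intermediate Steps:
b(z, Q) = z + 3*Q
f(m) = 9 + m²/2 (f(m) = 9 + (m*m)/2 = 9 + m²/2)
p(a, Z) = 4*a
l(J, L) = (139/2 + L)/(33 + J) (l(J, L) = (L + (9 + (5 + 3*2)²/2))/(J + 33) = (L + (9 + (5 + 6)²/2))/(33 + J) = (L + (9 + (½)*11²))/(33 + J) = (L + (9 + (½)*121))/(33 + J) = (L + (9 + 121/2))/(33 + J) = (L + 139/2)/(33 + J) = (139/2 + L)/(33 + J))
-405101 - l(639, p(18, 13)) = -405101 - (139/2 + 4*18)/(33 + 639) = -405101 - (139/2 + 72)/672 = -405101 - 283/(672*2) = -405101 - 1*283/1344 = -405101 - 283/1344 = -544456027/1344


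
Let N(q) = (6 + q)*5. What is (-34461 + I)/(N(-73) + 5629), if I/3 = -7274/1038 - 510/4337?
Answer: -12936080560/1986046747 ≈ -6.5135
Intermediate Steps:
I = -16038359/750301 (I = 3*(-7274/1038 - 510/4337) = 3*(-7274*1/1038 - 510*1/4337) = 3*(-3637/519 - 510/4337) = 3*(-16038359/2250903) = -16038359/750301 ≈ -21.376)
N(q) = 30 + 5*q
(-34461 + I)/(N(-73) + 5629) = (-34461 - 16038359/750301)/((30 + 5*(-73)) + 5629) = -25872161120/(750301*((30 - 365) + 5629)) = -25872161120/(750301*(-335 + 5629)) = -25872161120/750301/5294 = -25872161120/750301*1/5294 = -12936080560/1986046747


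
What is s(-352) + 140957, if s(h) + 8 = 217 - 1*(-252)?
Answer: 141418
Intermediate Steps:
s(h) = 461 (s(h) = -8 + (217 - 1*(-252)) = -8 + (217 + 252) = -8 + 469 = 461)
s(-352) + 140957 = 461 + 140957 = 141418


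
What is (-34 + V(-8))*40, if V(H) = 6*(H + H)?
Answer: -5200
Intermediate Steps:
V(H) = 12*H (V(H) = 6*(2*H) = 12*H)
(-34 + V(-8))*40 = (-34 + 12*(-8))*40 = (-34 - 96)*40 = -130*40 = -5200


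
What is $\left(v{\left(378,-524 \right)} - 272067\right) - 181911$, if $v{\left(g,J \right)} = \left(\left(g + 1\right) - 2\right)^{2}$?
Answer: $-311849$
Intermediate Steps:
$v{\left(g,J \right)} = \left(-1 + g\right)^{2}$ ($v{\left(g,J \right)} = \left(\left(1 + g\right) - 2\right)^{2} = \left(-1 + g\right)^{2}$)
$\left(v{\left(378,-524 \right)} - 272067\right) - 181911 = \left(\left(-1 + 378\right)^{2} - 272067\right) - 181911 = \left(377^{2} - 272067\right) - 181911 = \left(142129 - 272067\right) - 181911 = -129938 - 181911 = -311849$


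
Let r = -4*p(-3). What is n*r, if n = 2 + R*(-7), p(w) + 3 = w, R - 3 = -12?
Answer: 1560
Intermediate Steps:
R = -9 (R = 3 - 12 = -9)
p(w) = -3 + w
n = 65 (n = 2 - 9*(-7) = 2 + 63 = 65)
r = 24 (r = -4*(-3 - 3) = -4*(-6) = 24)
n*r = 65*24 = 1560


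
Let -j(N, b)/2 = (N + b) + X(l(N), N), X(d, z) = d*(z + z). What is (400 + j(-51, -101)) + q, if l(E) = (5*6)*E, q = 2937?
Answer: -308479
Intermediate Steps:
l(E) = 30*E
X(d, z) = 2*d*z (X(d, z) = d*(2*z) = 2*d*z)
j(N, b) = -120*N**2 - 2*N - 2*b (j(N, b) = -2*((N + b) + 2*(30*N)*N) = -2*((N + b) + 60*N**2) = -2*(N + b + 60*N**2) = -120*N**2 - 2*N - 2*b)
(400 + j(-51, -101)) + q = (400 + (-120*(-51)**2 - 2*(-51) - 2*(-101))) + 2937 = (400 + (-120*2601 + 102 + 202)) + 2937 = (400 + (-312120 + 102 + 202)) + 2937 = (400 - 311816) + 2937 = -311416 + 2937 = -308479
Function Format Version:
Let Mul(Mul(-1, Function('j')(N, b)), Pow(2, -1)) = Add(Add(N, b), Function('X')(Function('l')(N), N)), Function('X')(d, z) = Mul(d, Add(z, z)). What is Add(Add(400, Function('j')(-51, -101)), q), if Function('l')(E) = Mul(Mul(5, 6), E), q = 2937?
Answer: -308479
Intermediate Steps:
Function('l')(E) = Mul(30, E)
Function('X')(d, z) = Mul(2, d, z) (Function('X')(d, z) = Mul(d, Mul(2, z)) = Mul(2, d, z))
Function('j')(N, b) = Add(Mul(-120, Pow(N, 2)), Mul(-2, N), Mul(-2, b)) (Function('j')(N, b) = Mul(-2, Add(Add(N, b), Mul(2, Mul(30, N), N))) = Mul(-2, Add(Add(N, b), Mul(60, Pow(N, 2)))) = Mul(-2, Add(N, b, Mul(60, Pow(N, 2)))) = Add(Mul(-120, Pow(N, 2)), Mul(-2, N), Mul(-2, b)))
Add(Add(400, Function('j')(-51, -101)), q) = Add(Add(400, Add(Mul(-120, Pow(-51, 2)), Mul(-2, -51), Mul(-2, -101))), 2937) = Add(Add(400, Add(Mul(-120, 2601), 102, 202)), 2937) = Add(Add(400, Add(-312120, 102, 202)), 2937) = Add(Add(400, -311816), 2937) = Add(-311416, 2937) = -308479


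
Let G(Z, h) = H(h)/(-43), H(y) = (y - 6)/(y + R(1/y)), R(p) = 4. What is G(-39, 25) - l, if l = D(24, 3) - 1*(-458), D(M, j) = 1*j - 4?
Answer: -569898/1247 ≈ -457.02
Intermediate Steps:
H(y) = (-6 + y)/(4 + y) (H(y) = (y - 6)/(y + 4) = (-6 + y)/(4 + y))
D(M, j) = -4 + j (D(M, j) = j - 4 = -4 + j)
l = 457 (l = (-4 + 3) - 1*(-458) = -1 + 458 = 457)
G(Z, h) = -(-6 + h)/(43*(4 + h)) (G(Z, h) = ((-6 + h)/(4 + h))/(-43) = ((-6 + h)/(4 + h))*(-1/43) = -(-6 + h)/(43*(4 + h)))
G(-39, 25) - l = (6 - 1*25)/(43*(4 + 25)) - 1*457 = (1/43)*(6 - 25)/29 - 457 = (1/43)*(1/29)*(-19) - 457 = -19/1247 - 457 = -569898/1247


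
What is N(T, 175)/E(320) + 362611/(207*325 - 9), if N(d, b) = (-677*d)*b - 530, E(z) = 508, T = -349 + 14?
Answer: 1334938618829/17085564 ≈ 78133.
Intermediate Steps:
T = -335
N(d, b) = -530 - 677*b*d (N(d, b) = -677*b*d - 530 = -530 - 677*b*d)
N(T, 175)/E(320) + 362611/(207*325 - 9) = (-530 - 677*175*(-335))/508 + 362611/(207*325 - 9) = (-530 + 39689125)*(1/508) + 362611/(67275 - 9) = 39688595*(1/508) + 362611/67266 = 39688595/508 + 362611*(1/67266) = 39688595/508 + 362611/67266 = 1334938618829/17085564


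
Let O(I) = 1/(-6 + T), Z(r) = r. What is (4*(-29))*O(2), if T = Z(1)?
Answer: 116/5 ≈ 23.200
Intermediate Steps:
T = 1
O(I) = -1/5 (O(I) = 1/(-6 + 1) = 1/(-5) = -1/5)
(4*(-29))*O(2) = (4*(-29))*(-1/5) = -116*(-1/5) = 116/5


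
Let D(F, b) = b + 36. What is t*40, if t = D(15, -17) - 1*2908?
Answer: -115560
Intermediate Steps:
D(F, b) = 36 + b
t = -2889 (t = (36 - 17) - 1*2908 = 19 - 2908 = -2889)
t*40 = -2889*40 = -115560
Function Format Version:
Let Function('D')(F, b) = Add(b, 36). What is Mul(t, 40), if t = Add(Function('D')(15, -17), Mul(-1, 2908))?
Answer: -115560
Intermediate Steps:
Function('D')(F, b) = Add(36, b)
t = -2889 (t = Add(Add(36, -17), Mul(-1, 2908)) = Add(19, -2908) = -2889)
Mul(t, 40) = Mul(-2889, 40) = -115560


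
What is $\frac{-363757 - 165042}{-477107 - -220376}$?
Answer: $\frac{528799}{256731} \approx 2.0597$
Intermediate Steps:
$\frac{-363757 - 165042}{-477107 - -220376} = - \frac{528799}{-477107 + 220376} = - \frac{528799}{-256731} = \left(-528799\right) \left(- \frac{1}{256731}\right) = \frac{528799}{256731}$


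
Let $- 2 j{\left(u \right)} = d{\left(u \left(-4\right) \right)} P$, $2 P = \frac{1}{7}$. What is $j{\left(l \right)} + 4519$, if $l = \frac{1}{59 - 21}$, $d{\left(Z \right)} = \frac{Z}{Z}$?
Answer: $\frac{126531}{28} \approx 4519.0$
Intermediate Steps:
$d{\left(Z \right)} = 1$
$P = \frac{1}{14}$ ($P = \frac{1}{2 \cdot 7} = \frac{1}{2} \cdot \frac{1}{7} = \frac{1}{14} \approx 0.071429$)
$l = \frac{1}{38} \approx 0.026316$
$j{\left(u \right)} = - \frac{1}{28}$ ($j{\left(u \right)} = - \frac{1 \cdot \frac{1}{14}}{2} = \left(- \frac{1}{2}\right) \frac{1}{14} = - \frac{1}{28}$)
$j{\left(l \right)} + 4519 = - \frac{1}{28} + 4519 = \frac{126531}{28}$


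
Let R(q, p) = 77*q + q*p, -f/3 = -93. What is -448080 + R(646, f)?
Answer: -218104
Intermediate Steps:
f = 279 (f = -3*(-93) = 279)
R(q, p) = 77*q + p*q
-448080 + R(646, f) = -448080 + 646*(77 + 279) = -448080 + 646*356 = -448080 + 229976 = -218104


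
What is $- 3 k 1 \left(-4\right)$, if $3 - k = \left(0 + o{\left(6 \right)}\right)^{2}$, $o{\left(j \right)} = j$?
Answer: $-396$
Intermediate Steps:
$k = -33$ ($k = 3 - \left(0 + 6\right)^{2} = 3 - 6^{2} = 3 - 36 = -33$)
$- 3 k 1 \left(-4\right) = \left(-3\right) \left(-33\right) 1 \left(-4\right) = 99 \left(-4\right) = -396$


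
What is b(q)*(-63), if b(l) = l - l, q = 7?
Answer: 0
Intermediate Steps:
b(l) = 0
b(q)*(-63) = 0*(-63) = 0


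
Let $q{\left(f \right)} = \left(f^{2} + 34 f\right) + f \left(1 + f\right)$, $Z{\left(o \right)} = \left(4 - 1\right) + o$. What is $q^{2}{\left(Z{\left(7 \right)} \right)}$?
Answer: $302500$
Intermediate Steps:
$Z{\left(o \right)} = 3 + o$
$q{\left(f \right)} = f^{2} + 34 f + f \left(1 + f\right)$
$q^{2}{\left(Z{\left(7 \right)} \right)} = \left(\left(3 + 7\right) \left(35 + 2 \left(3 + 7\right)\right)\right)^{2} = \left(10 \left(35 + 2 \cdot 10\right)\right)^{2} = \left(10 \left(35 + 20\right)\right)^{2} = \left(10 \cdot 55\right)^{2} = 550^{2} = 302500$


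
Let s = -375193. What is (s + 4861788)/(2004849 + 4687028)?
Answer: 4486595/6691877 ≈ 0.67045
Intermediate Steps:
(s + 4861788)/(2004849 + 4687028) = (-375193 + 4861788)/(2004849 + 4687028) = 4486595/6691877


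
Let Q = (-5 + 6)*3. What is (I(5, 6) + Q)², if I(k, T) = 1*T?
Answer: 81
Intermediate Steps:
I(k, T) = T
Q = 3 (Q = 1*3 = 3)
(I(5, 6) + Q)² = (6 + 3)² = 9² = 81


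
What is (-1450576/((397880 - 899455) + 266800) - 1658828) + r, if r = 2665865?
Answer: 236428562251/234775 ≈ 1.0070e+6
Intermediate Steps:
(-1450576/((397880 - 899455) + 266800) - 1658828) + r = (-1450576/((397880 - 899455) + 266800) - 1658828) + 2665865 = (-1450576/(-501575 + 266800) - 1658828) + 2665865 = (-1450576/(-234775) - 1658828) + 2665865 = (-1450576*(-1/234775) - 1658828) + 2665865 = (1450576/234775 - 1658828) + 2665865 = -389449893124/234775 + 2665865 = 236428562251/234775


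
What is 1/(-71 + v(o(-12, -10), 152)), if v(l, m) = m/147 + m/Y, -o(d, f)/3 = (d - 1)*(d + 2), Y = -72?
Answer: -441/31786 ≈ -0.013874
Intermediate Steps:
o(d, f) = -3*(-1 + d)*(2 + d) (o(d, f) = -3*(d - 1)*(d + 2) = -3*(-1 + d)*(2 + d))
v(l, m) = -25*m/3528 (v(l, m) = m/147 + m/(-72) = m*(1/147) + m*(-1/72) = m/147 - m/72 = -25*m/3528)
1/(-71 + v(o(-12, -10), 152)) = 1/(-71 - 25/3528*152) = 1/(-71 - 475/441) = 1/(-31786/441) = -441/31786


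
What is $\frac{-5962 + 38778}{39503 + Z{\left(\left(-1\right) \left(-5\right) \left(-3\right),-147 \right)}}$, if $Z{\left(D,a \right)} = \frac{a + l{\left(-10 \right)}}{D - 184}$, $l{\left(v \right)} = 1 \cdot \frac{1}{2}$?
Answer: $\frac{13060768}{15722487} \approx 0.83071$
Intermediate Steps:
$l{\left(v \right)} = \frac{1}{2}$ ($l{\left(v \right)} = 1 \cdot \frac{1}{2} = \frac{1}{2}$)
$Z{\left(D,a \right)} = \frac{\frac{1}{2} + a}{-184 + D}$ ($Z{\left(D,a \right)} = \frac{a + \frac{1}{2}}{D - 184} = \frac{\frac{1}{2} + a}{-184 + D}$)
$\frac{-5962 + 38778}{39503 + Z{\left(\left(-1\right) \left(-5\right) \left(-3\right),-147 \right)}} = \frac{-5962 + 38778}{39503 + \frac{\frac{1}{2} - 147}{-184 + \left(-1\right) \left(-5\right) \left(-3\right)}} = \frac{32816}{39503 + \frac{1}{-184 + 5 \left(-3\right)} \left(- \frac{293}{2}\right)} = \frac{32816}{39503 + \frac{1}{-184 - 15} \left(- \frac{293}{2}\right)} = \frac{32816}{39503 + \frac{1}{-199} \left(- \frac{293}{2}\right)} = \frac{32816}{39503 - - \frac{293}{398}} = \frac{32816}{39503 + \frac{293}{398}} = \frac{32816}{\frac{15722487}{398}} = 32816 \cdot \frac{398}{15722487} = \frac{13060768}{15722487}$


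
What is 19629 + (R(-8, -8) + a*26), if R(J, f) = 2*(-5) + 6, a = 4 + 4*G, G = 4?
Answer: 20145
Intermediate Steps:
a = 20 (a = 4 + 4*4 = 4 + 16 = 20)
R(J, f) = -4 (R(J, f) = -10 + 6 = -4)
19629 + (R(-8, -8) + a*26) = 19629 + (-4 + 20*26) = 19629 + (-4 + 520) = 19629 + 516 = 20145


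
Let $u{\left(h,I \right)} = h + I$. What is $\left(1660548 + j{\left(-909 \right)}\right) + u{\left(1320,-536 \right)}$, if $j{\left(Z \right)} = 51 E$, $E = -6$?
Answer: $1661026$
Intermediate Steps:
$u{\left(h,I \right)} = I + h$
$j{\left(Z \right)} = -306$ ($j{\left(Z \right)} = 51 \left(-6\right) = -306$)
$\left(1660548 + j{\left(-909 \right)}\right) + u{\left(1320,-536 \right)} = \left(1660548 - 306\right) + \left(-536 + 1320\right) = 1660242 + 784 = 1661026$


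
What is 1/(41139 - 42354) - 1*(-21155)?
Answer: 25703324/1215 ≈ 21155.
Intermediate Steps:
1/(41139 - 42354) - 1*(-21155) = 1/(-1215) + 21155 = -1/1215 + 21155 = 25703324/1215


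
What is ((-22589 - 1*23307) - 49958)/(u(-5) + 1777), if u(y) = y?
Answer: -47927/886 ≈ -54.094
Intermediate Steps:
((-22589 - 1*23307) - 49958)/(u(-5) + 1777) = ((-22589 - 1*23307) - 49958)/(-5 + 1777) = ((-22589 - 23307) - 49958)/1772 = (-45896 - 49958)*(1/1772) = -95854*1/1772 = -47927/886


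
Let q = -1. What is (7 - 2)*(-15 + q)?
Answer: -80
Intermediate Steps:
(7 - 2)*(-15 + q) = (7 - 2)*(-15 - 1) = 5*(-16) = -80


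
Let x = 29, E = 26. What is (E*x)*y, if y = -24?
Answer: -18096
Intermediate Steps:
(E*x)*y = (26*29)*(-24) = 754*(-24) = -18096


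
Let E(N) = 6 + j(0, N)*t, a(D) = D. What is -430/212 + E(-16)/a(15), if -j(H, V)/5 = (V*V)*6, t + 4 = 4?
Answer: -863/530 ≈ -1.6283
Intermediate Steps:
t = 0 (t = -4 + 4 = 0)
j(H, V) = -30*V² (j(H, V) = -5*V*V*6 = -5*V²*6 = -30*V²)
E(N) = 6 (E(N) = 6 - 30*N²*0 = 6 + 0 = 6)
-430/212 + E(-16)/a(15) = -430/212 + 6/15 = -430*1/212 + 6*(1/15) = -215/106 + ⅖ = -863/530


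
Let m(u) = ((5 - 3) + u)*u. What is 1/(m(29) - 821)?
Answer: 1/78 ≈ 0.012821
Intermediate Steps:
m(u) = u*(2 + u) (m(u) = (2 + u)*u = u*(2 + u))
1/(m(29) - 821) = 1/(29*(2 + 29) - 821) = 1/(29*31 - 821) = 1/(899 - 821) = 1/78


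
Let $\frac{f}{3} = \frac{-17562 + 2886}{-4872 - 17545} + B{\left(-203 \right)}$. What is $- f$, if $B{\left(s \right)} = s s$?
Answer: $- \frac{2771390487}{22417} \approx -1.2363 \cdot 10^{5}$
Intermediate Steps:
$B{\left(s \right)} = s^{2}$
$f = \frac{2771390487}{22417}$ ($f = 3 \left(\frac{-17562 + 2886}{-4872 - 17545} + \left(-203\right)^{2}\right) = 3 \left(- \frac{14676}{-22417} + 41209\right) = 3 \left(\left(-14676\right) \left(- \frac{1}{22417}\right) + 41209\right) = 3 \left(\frac{14676}{22417} + 41209\right) = 3 \cdot \frac{923796829}{22417} = \frac{2771390487}{22417} \approx 1.2363 \cdot 10^{5}$)
$- f = \left(-1\right) \frac{2771390487}{22417} = - \frac{2771390487}{22417}$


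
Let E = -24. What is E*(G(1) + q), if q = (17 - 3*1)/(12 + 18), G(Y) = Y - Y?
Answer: -56/5 ≈ -11.200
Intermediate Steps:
G(Y) = 0
q = 7/15 (q = (17 - 3)/30 = 14*(1/30) = 7/15 ≈ 0.46667)
E*(G(1) + q) = -24*(0 + 7/15) = -24*7/15 = -56/5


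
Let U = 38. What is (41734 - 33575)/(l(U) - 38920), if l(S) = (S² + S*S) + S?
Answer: -8159/35994 ≈ -0.22668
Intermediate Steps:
l(S) = S + 2*S² (l(S) = (S² + S²) + S = 2*S² + S = S + 2*S²)
(41734 - 33575)/(l(U) - 38920) = (41734 - 33575)/(38*(1 + 2*38) - 38920) = 8159/(38*(1 + 76) - 38920) = 8159/(38*77 - 38920) = 8159/(2926 - 38920) = 8159/(-35994) = 8159*(-1/35994) = -8159/35994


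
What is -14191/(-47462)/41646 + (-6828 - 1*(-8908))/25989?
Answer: 1370567303353/17123307041676 ≈ 0.080041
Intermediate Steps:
-14191/(-47462)/41646 + (-6828 - 1*(-8908))/25989 = -14191*(-1/47462)*(1/41646) + (-6828 + 8908)*(1/25989) = (14191/47462)*(1/41646) + 2080*(1/25989) = 14191/1976602452 + 2080/25989 = 1370567303353/17123307041676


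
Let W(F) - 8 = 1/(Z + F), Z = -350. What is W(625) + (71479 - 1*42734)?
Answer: 7907076/275 ≈ 28753.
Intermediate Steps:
W(F) = 8 + 1/(-350 + F)
W(625) + (71479 - 1*42734) = (-2799 + 8*625)/(-350 + 625) + (71479 - 1*42734) = (-2799 + 5000)/275 + (71479 - 42734) = (1/275)*2201 + 28745 = 2201/275 + 28745 = 7907076/275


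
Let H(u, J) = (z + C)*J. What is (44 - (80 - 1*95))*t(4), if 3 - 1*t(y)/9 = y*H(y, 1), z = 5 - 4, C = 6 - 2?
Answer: -9027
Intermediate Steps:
C = 4
z = 1
H(u, J) = 5*J (H(u, J) = (1 + 4)*J = 5*J)
t(y) = 27 - 45*y (t(y) = 27 - 9*y*5*1 = 27 - 9*y*5 = 27 - 45*y)
(44 - (80 - 1*95))*t(4) = (44 - (80 - 1*95))*(27 - 45*4) = (44 - (80 - 95))*(27 - 180) = (44 - 1*(-15))*(-153) = (44 + 15)*(-153) = 59*(-153) = -9027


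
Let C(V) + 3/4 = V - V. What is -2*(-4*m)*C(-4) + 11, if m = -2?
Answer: 23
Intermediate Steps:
C(V) = -¾ (C(V) = -¾ + (V - V) = -¾ + 0 = -¾)
-2*(-4*m)*C(-4) + 11 = -2*(-4*(-2))*(-3)/4 + 11 = -16*(-3)/4 + 11 = -2*(-6) + 11 = 12 + 11 = 23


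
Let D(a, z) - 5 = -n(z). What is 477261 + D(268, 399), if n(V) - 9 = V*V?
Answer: 318056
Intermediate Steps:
n(V) = 9 + V**2 (n(V) = 9 + V*V = 9 + V**2)
D(a, z) = -4 - z**2 (D(a, z) = 5 - (9 + z**2) = 5 + (-9 - z**2) = -4 - z**2)
477261 + D(268, 399) = 477261 + (-4 - 1*399**2) = 477261 + (-4 - 1*159201) = 477261 + (-4 - 159201) = 477261 - 159205 = 318056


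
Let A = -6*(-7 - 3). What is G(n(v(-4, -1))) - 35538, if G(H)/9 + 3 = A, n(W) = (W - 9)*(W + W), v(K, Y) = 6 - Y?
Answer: -35025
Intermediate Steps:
n(W) = 2*W*(-9 + W) (n(W) = (-9 + W)*(2*W) = 2*W*(-9 + W))
A = 60 (A = -6*(-10) = 60)
G(H) = 513 (G(H) = -27 + 9*60 = -27 + 540 = 513)
G(n(v(-4, -1))) - 35538 = 513 - 35538 = -35025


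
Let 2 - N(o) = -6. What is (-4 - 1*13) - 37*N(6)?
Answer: -313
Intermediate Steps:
N(o) = 8 (N(o) = 2 - 1*(-6) = 2 + 6 = 8)
(-4 - 1*13) - 37*N(6) = (-4 - 1*13) - 37*8 = (-4 - 13) - 296 = -17 - 296 = -313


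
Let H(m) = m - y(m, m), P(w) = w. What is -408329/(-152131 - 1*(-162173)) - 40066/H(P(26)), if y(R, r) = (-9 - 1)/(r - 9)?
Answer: -878048979/567373 ≈ -1547.6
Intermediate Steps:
y(R, r) = -10/(-9 + r)
H(m) = m + 10/(-9 + m) (H(m) = m - (-10)/(-9 + m) = m + 10/(-9 + m))
-408329/(-152131 - 1*(-162173)) - 40066/H(P(26)) = -408329/(-152131 - 1*(-162173)) - 40066*(-9 + 26)/(10 + 26*(-9 + 26)) = -408329/(-152131 + 162173) - 40066*17/(10 + 26*17) = -408329/10042 - 40066*17/(10 + 442) = -408329*1/10042 - 40066/((1/17)*452) = -408329/10042 - 40066/452/17 = -408329/10042 - 40066*17/452 = -408329/10042 - 340561/226 = -878048979/567373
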